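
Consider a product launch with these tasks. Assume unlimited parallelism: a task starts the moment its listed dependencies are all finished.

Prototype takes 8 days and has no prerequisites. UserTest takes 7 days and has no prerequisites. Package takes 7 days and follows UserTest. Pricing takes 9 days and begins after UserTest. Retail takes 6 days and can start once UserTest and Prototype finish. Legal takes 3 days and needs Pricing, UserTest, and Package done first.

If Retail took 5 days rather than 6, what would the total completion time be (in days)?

Critical path before the change: UserTest→Pricing→Legal = 7+9+3 = 19 giving 19 days.
The longest path through Retail is only 14 days, so Retail has float 5.
The critical path is still UserTest→Pricing→Legal; finish is now 19 days.

19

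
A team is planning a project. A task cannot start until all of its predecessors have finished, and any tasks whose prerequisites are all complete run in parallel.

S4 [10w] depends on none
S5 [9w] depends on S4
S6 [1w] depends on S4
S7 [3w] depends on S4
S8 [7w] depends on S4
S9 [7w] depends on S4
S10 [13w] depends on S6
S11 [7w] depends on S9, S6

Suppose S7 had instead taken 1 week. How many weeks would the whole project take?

Critical path before the change: S4→S6→S10 = 10+1+13 = 24 giving 24 weeks.
S7 is off the critical path — its longest chain is 13 weeks, giving 11 of slack.
No other chain overtakes it, so the finish is 24 weeks.

24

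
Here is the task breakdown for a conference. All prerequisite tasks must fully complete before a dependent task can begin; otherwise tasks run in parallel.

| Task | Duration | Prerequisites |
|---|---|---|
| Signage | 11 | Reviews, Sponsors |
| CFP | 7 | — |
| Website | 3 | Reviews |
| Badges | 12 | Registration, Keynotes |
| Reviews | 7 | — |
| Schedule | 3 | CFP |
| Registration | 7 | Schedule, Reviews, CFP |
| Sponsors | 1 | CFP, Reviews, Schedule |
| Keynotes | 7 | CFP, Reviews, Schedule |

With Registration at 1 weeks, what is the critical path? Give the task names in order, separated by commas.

The binding path is CFP→Schedule→Registration→Badges = 7+3+7+12 = 29; finish at 29 weeks.
Since Registration is critical, the -6 change carries straight to that chain (now 23 weeks).
Now CFP→Schedule→Keynotes→Badges = 7+3+7+12 = 29 is longest, so the finish becomes 29 weeks.

CFP, Schedule, Keynotes, Badges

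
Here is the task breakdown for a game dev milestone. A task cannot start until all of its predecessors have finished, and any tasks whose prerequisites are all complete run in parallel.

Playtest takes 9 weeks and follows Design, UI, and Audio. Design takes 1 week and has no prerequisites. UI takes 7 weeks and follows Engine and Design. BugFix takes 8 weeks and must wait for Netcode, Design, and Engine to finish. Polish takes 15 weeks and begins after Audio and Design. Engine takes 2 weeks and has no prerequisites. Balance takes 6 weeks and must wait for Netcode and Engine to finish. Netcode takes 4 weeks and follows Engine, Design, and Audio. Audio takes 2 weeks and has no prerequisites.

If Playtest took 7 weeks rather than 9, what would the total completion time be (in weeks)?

17

As given, the longest chain is Engine→UI→Playtest = 2+7+9 = 18, so the finish is 18 weeks.
Since Playtest is critical, the -2 change carries straight to that chain (now 16 weeks).
Now Audio→Polish = 2+15 = 17 is longest, so the finish becomes 17 weeks.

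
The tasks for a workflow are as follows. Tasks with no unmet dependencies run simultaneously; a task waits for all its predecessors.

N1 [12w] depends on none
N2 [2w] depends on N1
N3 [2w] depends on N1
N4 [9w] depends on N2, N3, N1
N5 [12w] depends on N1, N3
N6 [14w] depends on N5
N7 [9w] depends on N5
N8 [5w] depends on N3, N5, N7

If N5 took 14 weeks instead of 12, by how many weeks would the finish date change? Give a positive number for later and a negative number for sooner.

2

Critical path before the change: N1→N3→N5→N6 = 12+2+12+14 = 40 giving 40 weeks.
Since N5 is critical, the +2 change carries straight to that chain (now 42 weeks).
That remains the longest chain; total 42 weeks.
Change in finish: 42 − 40 = +2 weeks.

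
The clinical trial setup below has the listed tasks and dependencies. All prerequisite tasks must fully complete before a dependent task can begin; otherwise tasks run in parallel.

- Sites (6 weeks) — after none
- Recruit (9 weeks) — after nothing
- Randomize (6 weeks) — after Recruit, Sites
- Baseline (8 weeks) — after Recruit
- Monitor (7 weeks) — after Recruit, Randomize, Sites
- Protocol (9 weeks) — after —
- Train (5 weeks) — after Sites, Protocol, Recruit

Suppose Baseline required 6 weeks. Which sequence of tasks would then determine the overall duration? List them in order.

Recruit, Randomize, Monitor

Baseline: Recruit→Randomize→Monitor = 9+6+7 = 22 → 22 weeks.
Baseline has 5 weeks of float (longest path through it is 17).
No other chain overtakes it, so the finish is 22 weeks.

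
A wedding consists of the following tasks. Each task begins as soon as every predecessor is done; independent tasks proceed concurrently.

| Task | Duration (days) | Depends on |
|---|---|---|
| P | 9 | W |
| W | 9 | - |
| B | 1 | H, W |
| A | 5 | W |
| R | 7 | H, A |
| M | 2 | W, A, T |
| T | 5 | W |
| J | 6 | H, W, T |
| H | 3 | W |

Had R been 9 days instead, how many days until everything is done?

23

Actual critical path: W→A→R = 9+5+7 = 21 ⇒ 21 days.
R lies on that path, so at 9 days the path becomes 23 days.
That remains the longest chain; total 23 days.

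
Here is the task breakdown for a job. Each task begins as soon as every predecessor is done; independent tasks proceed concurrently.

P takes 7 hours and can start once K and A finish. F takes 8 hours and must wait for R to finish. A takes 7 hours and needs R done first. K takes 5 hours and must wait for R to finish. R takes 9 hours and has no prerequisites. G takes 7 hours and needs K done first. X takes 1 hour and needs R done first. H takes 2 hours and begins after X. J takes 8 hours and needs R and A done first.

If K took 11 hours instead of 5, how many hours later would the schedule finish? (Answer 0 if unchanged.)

Baseline: R→A→J = 9+7+8 = 24 → 24 hours.
K has 3 hours of float (longest path through it is 21).
New critical path: R→K→G = 9+11+7 = 27 ⇒ 27 hours.
Change in finish: 27 − 24 = +3 hours.

3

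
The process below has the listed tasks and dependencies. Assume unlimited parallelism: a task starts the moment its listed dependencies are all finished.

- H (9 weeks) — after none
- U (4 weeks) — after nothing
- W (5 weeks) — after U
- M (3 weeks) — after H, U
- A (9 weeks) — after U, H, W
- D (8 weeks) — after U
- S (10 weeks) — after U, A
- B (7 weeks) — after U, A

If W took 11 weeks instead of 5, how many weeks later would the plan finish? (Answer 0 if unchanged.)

Actual critical path: U→W→A→S = 4+5+9+10 = 28 ⇒ 28 weeks.
W lies on that path, so at 11 weeks the path becomes 34 weeks.
The critical path is still U→W→A→S; finish is now 34 weeks.
Change in finish: 34 − 28 = +6 weeks.

6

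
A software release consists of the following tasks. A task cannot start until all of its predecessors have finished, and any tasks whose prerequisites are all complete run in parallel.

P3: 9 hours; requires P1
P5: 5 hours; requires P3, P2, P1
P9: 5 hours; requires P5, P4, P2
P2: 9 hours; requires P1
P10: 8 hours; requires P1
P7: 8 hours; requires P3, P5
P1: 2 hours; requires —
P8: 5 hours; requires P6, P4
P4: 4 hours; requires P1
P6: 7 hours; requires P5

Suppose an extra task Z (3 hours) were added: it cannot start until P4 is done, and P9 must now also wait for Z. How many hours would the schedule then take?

28

Originally the schedule takes 28 hours.
With Z inserted, P9 now waits for max(P5, P4, P2, Z).
New critical path: P1→P2→P5→P6→P8 = 2+9+5+7+5 = 28 ⇒ 28 hours.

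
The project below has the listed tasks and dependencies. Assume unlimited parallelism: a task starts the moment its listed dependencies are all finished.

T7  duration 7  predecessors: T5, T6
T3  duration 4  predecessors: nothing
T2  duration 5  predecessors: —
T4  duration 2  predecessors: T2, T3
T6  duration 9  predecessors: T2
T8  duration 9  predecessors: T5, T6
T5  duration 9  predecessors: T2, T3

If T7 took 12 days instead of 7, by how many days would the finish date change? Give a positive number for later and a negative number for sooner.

Baseline: T2→T5→T8 = 5+9+9 = 23 → 23 days.
T7 has 2 days of float (longest path through it is 21).
Now T2→T5→T7 = 5+9+12 = 26 is longest, so the finish becomes 26 days.
Change in finish: 26 − 23 = +3 days.

3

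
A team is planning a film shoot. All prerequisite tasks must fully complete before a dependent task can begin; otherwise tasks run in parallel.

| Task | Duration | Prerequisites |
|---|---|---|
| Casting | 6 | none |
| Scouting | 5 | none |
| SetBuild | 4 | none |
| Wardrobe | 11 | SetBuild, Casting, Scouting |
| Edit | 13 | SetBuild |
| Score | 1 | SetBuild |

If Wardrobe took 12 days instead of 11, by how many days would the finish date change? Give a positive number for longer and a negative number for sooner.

1

As given, the longest chain is Casting→Wardrobe = 6+11 = 17, so the finish is 17 days.
Wardrobe lies on that path, so at 12 days the path becomes 18 days.
That remains the longest chain; total 18 days.
Change in finish: 18 − 17 = +1 days.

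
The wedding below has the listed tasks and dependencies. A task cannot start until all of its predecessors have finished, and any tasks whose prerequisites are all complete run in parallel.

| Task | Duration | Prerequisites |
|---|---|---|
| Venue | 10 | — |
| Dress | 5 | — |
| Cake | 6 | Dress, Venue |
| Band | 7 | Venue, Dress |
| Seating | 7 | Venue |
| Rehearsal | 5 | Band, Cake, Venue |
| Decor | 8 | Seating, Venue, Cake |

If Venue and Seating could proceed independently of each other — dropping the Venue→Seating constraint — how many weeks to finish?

Original critical path: Venue→Seating→Decor = 10+7+8 = 25 ⇒ 25 weeks.
Without Venue→Seating, Seating's earliest start moves from 10 to 0.
New critical path: Venue→Cake→Decor = 10+6+8 = 24 ⇒ 24 weeks.

24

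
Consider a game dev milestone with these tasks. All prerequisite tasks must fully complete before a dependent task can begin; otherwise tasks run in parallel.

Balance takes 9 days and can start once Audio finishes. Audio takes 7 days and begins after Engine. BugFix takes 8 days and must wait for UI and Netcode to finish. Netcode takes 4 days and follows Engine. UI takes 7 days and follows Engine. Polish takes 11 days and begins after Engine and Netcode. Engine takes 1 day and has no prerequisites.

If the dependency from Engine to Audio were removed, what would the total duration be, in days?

16

With the dependency in place, Engine→Audio→Balance = 1+7+9 = 17 sets the finish at 17 days.
Without Engine→Audio, Audio's earliest start moves from 1 to 0.
The longest chain is now Engine→UI→BugFix = 1+7+8 = 16, so the plan takes 16 days.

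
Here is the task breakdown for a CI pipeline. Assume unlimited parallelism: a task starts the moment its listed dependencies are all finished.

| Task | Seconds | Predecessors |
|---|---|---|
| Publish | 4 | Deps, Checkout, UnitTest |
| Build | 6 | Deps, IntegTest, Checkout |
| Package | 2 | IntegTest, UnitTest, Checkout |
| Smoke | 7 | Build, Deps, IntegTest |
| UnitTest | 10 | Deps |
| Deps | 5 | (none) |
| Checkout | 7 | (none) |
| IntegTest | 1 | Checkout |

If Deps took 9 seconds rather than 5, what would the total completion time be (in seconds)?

Baseline: Checkout→IntegTest→Build→Smoke = 7+1+6+7 = 21 → 21 seconds.
Deps has 2 seconds of float (longest path through it is 19).
The binding chain switches to Deps→UnitTest→Publish = 9+10+4 = 23; finish 23 seconds.

23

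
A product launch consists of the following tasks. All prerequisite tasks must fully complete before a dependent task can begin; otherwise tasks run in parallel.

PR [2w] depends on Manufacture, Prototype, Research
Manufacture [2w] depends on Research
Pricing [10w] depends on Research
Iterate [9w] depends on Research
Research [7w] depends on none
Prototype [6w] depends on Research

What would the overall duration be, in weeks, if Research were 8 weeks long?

18

Actual critical path: Research→Pricing = 7+10 = 17 ⇒ 17 weeks.
Research is on the critical path; changing it to 8 makes that path 18 weeks.
No other chain overtakes it, so the finish is 18 weeks.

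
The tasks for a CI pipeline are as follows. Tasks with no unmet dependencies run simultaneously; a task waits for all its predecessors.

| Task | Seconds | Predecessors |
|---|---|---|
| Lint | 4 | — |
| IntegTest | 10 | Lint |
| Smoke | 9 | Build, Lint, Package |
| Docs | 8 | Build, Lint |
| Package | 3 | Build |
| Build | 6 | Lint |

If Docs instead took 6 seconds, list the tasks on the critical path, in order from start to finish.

Baseline: Lint→Build→Package→Smoke = 4+6+3+9 = 22 → 22 seconds.
The longest path through Docs is only 18 seconds, so Docs has float 4.
No other chain overtakes it, so the finish is 22 seconds.

Lint, Build, Package, Smoke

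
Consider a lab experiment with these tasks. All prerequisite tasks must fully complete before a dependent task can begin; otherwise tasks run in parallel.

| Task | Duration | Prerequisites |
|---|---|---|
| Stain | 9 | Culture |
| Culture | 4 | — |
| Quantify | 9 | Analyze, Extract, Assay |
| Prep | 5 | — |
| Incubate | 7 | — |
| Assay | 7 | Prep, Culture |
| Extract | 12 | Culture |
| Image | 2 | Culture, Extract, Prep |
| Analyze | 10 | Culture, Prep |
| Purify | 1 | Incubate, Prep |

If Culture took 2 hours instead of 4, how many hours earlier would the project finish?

The binding path is Culture→Extract→Quantify = 4+12+9 = 25; finish at 25 hours.
Since Culture is critical, the -2 change carries straight to that chain (now 23 hours).
The binding chain switches to Prep→Analyze→Quantify = 5+10+9 = 24; finish 24 hours.
Change in finish: 24 − 25 = -1 hours.

1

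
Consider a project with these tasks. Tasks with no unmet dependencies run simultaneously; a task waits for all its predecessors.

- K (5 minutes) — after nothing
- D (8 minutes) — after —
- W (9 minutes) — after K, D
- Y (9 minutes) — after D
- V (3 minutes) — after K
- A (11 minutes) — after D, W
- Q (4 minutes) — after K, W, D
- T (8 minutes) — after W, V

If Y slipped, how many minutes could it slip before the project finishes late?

The longest chain is D→W→A = 8+9+11 = 28; overall finish 28 minutes.
Y finishes as early as 17 and must finish by 28.
So Y can slip 28 − 17 = 11 minutes.

11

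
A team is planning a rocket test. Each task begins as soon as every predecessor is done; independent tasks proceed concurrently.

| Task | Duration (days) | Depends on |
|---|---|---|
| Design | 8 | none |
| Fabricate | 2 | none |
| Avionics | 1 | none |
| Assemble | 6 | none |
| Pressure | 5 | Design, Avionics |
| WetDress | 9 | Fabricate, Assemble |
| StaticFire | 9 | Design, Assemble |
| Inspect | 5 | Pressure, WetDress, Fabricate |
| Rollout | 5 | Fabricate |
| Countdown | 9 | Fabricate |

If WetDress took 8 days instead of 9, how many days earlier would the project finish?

1

Critical path before the change: Assemble→WetDress→Inspect = 6+9+5 = 20 giving 20 days.
WetDress is on the critical path; changing it to 8 makes that path 19 days.
That remains the longest chain; total 19 days.
Change in finish: 19 − 20 = -1 days.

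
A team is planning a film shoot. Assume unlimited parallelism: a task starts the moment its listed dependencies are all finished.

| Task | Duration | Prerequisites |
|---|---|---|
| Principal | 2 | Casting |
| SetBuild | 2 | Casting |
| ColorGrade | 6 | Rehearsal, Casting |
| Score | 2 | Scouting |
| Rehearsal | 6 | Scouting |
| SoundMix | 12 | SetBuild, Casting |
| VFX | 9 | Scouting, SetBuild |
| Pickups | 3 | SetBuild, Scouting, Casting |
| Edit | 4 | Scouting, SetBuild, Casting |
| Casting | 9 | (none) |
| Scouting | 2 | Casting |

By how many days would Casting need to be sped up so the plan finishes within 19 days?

Current finish: 23 days; target: 19.
Casting is on every critical path, so each day cut from Casting cuts the finish by one (this holds down to a finish of 15).
Need 23 − 19 = 4 days off Casting → Casting becomes 5 days, finish becomes 19.

4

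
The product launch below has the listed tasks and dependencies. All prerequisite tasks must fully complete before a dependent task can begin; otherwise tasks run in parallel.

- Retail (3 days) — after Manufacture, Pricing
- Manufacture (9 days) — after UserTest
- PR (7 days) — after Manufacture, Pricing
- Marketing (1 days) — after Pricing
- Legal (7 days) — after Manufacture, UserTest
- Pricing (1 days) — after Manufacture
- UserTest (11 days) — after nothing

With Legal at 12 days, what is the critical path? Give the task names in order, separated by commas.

UserTest, Manufacture, Legal

Baseline: UserTest→Manufacture→Pricing→PR = 11+9+1+7 = 28 → 28 days.
Legal is off the critical path — its longest chain is 27 days, giving 1 of slack.
The binding chain switches to UserTest→Manufacture→Legal = 11+9+12 = 32; finish 32 days.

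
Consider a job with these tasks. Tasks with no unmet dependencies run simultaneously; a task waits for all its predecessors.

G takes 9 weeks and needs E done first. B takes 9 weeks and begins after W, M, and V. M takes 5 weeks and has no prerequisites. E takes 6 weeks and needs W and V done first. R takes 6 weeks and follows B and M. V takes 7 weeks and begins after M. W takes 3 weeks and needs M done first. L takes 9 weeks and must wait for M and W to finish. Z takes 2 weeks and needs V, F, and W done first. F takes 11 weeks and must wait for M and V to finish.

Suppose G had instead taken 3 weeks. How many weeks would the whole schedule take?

27

Actual critical path: M→V→E→G = 5+7+6+9 = 27 ⇒ 27 weeks.
Since G is critical, the -6 change carries straight to that chain (now 21 weeks).
New critical path: M→V→B→R = 5+7+9+6 = 27 ⇒ 27 weeks.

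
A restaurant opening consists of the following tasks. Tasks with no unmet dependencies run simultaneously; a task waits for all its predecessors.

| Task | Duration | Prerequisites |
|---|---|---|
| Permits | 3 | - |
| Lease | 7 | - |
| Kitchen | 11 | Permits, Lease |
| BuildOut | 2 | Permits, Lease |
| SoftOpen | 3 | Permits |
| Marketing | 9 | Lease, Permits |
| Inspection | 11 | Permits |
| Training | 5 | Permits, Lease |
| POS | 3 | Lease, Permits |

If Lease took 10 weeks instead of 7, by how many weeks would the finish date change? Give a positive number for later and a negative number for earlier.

As given, the longest chain is Lease→Kitchen = 7+11 = 18, so the finish is 18 weeks.
Lease lies on that path, so at 10 weeks the path becomes 21 weeks.
The critical path is still Lease→Kitchen; finish is now 21 weeks.
Change in finish: 21 − 18 = +3 weeks.

3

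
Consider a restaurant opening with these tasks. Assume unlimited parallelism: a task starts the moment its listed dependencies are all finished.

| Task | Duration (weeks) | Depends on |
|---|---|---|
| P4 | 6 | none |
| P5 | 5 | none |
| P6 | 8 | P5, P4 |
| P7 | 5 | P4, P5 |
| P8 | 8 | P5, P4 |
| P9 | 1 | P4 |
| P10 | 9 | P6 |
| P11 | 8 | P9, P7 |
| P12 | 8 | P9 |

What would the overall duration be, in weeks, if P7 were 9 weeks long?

As given, the longest chain is P4→P6→P10 = 6+8+9 = 23, so the finish is 23 weeks.
P7 has 4 weeks of float (longest path through it is 19).
The critical path is still P4→P6→P10; finish is now 23 weeks.

23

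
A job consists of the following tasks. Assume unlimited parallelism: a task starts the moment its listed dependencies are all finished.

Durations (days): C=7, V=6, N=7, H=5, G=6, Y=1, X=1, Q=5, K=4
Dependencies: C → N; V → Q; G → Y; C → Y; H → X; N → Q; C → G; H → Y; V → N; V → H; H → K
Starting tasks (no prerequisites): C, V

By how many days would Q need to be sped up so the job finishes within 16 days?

3

Current finish: 19 days; target: 16.
Q is on every critical path, so each day cut from Q cuts the finish by one (this holds down to a finish of 15).
Need 19 − 16 = 3 days off Q → Q becomes 2 days, finish becomes 16.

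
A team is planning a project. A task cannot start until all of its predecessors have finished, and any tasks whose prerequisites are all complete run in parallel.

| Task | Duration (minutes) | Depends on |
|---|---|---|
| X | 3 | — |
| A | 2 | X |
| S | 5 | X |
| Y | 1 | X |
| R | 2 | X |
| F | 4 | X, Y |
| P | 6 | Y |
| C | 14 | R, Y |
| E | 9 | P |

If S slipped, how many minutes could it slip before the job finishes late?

11

The longest chain is X→Y→P→E = 3+1+6+9 = 19; overall finish 19 minutes.
Longest path through S: 8 minutes (earliest finish 8, latest finish 19).
So S can slip 19 − 8 = 11 minutes.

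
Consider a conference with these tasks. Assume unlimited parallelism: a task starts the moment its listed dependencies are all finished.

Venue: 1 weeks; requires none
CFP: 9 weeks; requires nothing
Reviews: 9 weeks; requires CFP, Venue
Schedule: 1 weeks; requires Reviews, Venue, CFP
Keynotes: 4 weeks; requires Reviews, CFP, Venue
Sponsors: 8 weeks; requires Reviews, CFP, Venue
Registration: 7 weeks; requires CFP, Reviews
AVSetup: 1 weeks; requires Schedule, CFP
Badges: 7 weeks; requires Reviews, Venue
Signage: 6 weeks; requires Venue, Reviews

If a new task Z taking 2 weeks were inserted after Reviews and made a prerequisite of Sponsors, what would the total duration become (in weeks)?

28

Originally the conference takes 26 weeks.
With Z inserted, Sponsors now waits for max(Reviews, CFP, Venue, Z).
New critical path: CFP→Reviews→Z→Sponsors = 9+9+2+8 = 28 ⇒ 28 weeks.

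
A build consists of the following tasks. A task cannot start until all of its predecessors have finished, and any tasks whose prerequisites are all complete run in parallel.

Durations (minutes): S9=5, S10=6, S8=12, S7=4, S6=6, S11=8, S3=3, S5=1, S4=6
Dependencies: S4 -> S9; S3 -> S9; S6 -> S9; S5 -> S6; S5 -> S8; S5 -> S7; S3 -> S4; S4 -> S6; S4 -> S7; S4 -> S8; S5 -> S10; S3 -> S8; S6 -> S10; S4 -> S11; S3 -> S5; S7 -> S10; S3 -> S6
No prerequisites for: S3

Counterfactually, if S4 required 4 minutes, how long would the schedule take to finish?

Critical path before the change: S3→S4→S6→S10 = 3+6+6+6 = 21 giving 21 minutes.
S4 is on the critical path; changing it to 4 makes that path 19 minutes.
That remains the longest chain; total 19 minutes.

19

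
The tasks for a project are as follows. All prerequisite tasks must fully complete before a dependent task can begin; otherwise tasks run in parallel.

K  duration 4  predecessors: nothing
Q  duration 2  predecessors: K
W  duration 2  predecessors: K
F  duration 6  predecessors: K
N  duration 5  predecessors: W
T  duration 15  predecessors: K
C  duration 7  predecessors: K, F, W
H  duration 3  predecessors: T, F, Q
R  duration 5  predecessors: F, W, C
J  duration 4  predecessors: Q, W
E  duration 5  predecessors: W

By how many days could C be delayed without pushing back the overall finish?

The longest chain is K→F→C→R = 4+6+7+5 = 22; overall finish 22 days.
Longest path through C: 22 days (earliest finish 17, latest finish 17).
Slack of C = 10 − 10 = 0 days.

0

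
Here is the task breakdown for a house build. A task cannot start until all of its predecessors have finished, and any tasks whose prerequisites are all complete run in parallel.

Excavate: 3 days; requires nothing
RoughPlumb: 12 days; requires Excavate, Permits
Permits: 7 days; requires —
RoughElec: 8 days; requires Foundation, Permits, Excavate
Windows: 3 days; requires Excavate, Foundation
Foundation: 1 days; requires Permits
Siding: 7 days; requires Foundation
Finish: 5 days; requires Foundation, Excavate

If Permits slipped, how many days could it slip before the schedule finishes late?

0

Permits→RoughPlumb = 7+12 = 19 sets the makespan at 19 days.
The longest chain containing Permits totals 19 days.
Float = 19 − 19 = 0.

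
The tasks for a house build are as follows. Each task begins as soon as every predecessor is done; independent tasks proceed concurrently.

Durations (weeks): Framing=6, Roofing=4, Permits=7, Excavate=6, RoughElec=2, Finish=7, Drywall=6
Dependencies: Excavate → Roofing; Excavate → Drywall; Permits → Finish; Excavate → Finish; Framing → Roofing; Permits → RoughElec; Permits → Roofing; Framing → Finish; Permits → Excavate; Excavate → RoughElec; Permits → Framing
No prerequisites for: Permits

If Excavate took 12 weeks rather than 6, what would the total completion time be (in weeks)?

26

The binding path is Permits→Excavate→Finish = 7+6+7 = 20; finish at 20 weeks.
Since Excavate is critical, the +6 change carries straight to that chain (now 26 weeks).
No other chain overtakes it, so the finish is 26 weeks.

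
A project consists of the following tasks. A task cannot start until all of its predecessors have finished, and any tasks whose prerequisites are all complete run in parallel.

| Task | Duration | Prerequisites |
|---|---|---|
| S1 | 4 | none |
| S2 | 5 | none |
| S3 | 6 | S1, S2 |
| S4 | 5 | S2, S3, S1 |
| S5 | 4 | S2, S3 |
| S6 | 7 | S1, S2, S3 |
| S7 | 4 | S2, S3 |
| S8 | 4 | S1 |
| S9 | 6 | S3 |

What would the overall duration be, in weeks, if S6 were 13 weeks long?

Baseline: S2→S3→S6 = 5+6+7 = 18 → 18 weeks.
S6 is on the critical path; changing it to 13 makes that path 24 weeks.
No other chain overtakes it, so the finish is 24 weeks.

24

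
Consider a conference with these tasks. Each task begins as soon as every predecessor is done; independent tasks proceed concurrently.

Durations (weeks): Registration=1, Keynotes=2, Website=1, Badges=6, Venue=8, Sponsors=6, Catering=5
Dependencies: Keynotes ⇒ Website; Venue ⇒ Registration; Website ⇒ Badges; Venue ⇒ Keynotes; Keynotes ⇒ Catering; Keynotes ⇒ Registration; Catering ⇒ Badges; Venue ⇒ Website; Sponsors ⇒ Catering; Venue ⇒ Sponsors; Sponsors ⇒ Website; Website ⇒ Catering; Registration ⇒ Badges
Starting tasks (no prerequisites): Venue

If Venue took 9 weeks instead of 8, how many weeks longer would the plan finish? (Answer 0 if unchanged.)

1

Baseline: Venue→Sponsors→Website→Catering→Badges = 8+6+1+5+6 = 26 → 26 weeks.
Venue is on the critical path; changing it to 9 makes that path 27 weeks.
The critical path is still Venue→Sponsors→Website→Catering→Badges; finish is now 27 weeks.
Change in finish: 27 − 26 = +1 weeks.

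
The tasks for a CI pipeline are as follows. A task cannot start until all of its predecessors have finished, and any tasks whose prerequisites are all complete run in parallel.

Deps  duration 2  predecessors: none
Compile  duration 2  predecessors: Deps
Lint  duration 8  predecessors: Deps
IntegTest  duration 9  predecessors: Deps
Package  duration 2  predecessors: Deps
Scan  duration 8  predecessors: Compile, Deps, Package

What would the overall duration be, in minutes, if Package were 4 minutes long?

14

The binding path is Deps→Package→Scan = 2+2+8 = 12; finish at 12 minutes.
Package is on the critical path; changing it to 4 makes that path 14 minutes.
No other chain overtakes it, so the finish is 14 minutes.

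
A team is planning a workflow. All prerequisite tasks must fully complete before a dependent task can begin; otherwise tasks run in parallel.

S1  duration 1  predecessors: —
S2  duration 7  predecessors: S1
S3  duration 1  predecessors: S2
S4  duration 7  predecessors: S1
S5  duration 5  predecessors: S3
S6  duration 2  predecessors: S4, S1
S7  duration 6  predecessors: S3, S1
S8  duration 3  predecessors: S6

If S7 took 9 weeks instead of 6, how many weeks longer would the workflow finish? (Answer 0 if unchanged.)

3

Baseline: S1→S2→S3→S7 = 1+7+1+6 = 15 → 15 weeks.
Since S7 is critical, the +3 change carries straight to that chain (now 18 weeks).
That remains the longest chain; total 18 weeks.
Change in finish: 18 − 15 = +3 weeks.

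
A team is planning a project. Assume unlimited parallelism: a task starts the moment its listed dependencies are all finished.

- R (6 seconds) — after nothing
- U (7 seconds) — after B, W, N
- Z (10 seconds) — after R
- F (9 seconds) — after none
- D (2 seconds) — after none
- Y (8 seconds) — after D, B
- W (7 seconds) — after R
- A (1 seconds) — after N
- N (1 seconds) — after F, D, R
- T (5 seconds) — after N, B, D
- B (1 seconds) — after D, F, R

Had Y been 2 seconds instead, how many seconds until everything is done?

As given, the longest chain is R→W→U = 6+7+7 = 20, so the finish is 20 seconds.
The longest path through Y is only 18 seconds, so Y has float 2.
No other chain overtakes it, so the finish is 20 seconds.

20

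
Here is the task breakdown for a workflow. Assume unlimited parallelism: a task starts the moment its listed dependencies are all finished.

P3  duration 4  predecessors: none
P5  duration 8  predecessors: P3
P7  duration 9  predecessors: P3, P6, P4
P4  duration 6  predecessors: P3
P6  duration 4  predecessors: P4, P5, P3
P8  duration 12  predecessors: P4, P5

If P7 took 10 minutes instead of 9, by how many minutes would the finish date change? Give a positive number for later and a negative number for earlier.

Critical path before the change: P3→P5→P6→P7 = 4+8+4+9 = 25 giving 25 minutes.
P7 is on the critical path; changing it to 10 makes that path 26 minutes.
No other chain overtakes it, so the finish is 26 minutes.
Change in finish: 26 − 25 = +1 minutes.

1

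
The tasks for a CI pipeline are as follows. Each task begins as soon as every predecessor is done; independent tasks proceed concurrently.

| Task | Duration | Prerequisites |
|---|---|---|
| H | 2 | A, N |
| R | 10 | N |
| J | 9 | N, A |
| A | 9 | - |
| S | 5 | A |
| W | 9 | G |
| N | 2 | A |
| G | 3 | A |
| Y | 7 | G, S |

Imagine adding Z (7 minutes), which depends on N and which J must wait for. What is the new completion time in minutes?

Originally the schedule takes 21 minutes.
With Z inserted, J now waits for max(N, A, Z).
New critical path: A→N→Z→J = 9+2+7+9 = 27 ⇒ 27 minutes.

27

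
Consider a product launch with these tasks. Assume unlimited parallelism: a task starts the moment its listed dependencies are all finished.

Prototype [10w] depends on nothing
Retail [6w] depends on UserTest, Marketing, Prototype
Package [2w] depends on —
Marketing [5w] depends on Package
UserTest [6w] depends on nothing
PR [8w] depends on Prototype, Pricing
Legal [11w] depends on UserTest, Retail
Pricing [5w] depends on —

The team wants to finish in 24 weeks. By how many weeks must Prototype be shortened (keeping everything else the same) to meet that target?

3

Current finish: 27 weeks; target: 24.
Prototype is on every critical path, so each week cut from Prototype cuts the finish by one (this holds down to a finish of 24).
Need 27 − 24 = 3 weeks off Prototype → Prototype becomes 7 weeks, finish becomes 24.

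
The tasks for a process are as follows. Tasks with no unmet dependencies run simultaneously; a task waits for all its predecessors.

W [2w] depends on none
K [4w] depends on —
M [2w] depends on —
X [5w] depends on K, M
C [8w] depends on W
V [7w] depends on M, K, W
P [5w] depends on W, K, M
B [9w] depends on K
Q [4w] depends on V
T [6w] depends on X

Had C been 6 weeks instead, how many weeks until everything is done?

As given, the longest chain is K→X→T = 4+5+6 = 15, so the finish is 15 weeks.
The longest path through C is only 10 weeks, so C has float 5.
That remains the longest chain; total 15 weeks.

15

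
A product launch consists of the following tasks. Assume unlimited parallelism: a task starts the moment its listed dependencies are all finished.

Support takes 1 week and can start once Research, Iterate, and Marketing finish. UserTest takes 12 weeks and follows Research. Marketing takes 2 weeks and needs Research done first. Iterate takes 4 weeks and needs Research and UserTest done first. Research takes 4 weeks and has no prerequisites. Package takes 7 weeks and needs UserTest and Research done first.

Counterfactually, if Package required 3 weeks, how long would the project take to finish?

21

Critical path before the change: Research→UserTest→Package = 4+12+7 = 23 giving 23 weeks.
Package is on the critical path; changing it to 3 makes that path 19 weeks.
Now Research→UserTest→Iterate→Support = 4+12+4+1 = 21 is longest, so the finish becomes 21 weeks.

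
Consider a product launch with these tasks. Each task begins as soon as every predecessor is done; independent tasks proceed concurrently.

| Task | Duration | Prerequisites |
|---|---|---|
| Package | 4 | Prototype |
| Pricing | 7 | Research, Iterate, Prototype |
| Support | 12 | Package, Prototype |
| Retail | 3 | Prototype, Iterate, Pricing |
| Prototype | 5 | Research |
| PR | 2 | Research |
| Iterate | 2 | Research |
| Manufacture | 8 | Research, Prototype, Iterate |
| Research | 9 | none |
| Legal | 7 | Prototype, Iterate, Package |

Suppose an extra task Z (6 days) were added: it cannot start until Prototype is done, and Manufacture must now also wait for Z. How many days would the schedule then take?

Originally the schedule takes 30 days.
With Z inserted, Manufacture now waits for max(Research, Prototype, Iterate, Z).
New critical path: Research→Prototype→Package→Support = 9+5+4+12 = 30 ⇒ 30 days.

30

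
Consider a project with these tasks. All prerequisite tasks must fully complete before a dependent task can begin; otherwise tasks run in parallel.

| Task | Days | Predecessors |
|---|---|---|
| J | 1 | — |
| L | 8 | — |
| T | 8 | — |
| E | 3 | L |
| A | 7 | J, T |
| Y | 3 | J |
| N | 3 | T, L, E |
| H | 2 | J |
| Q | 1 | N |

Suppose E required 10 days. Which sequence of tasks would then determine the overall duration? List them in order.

L, E, N, Q

Baseline: L→E→N→Q = 8+3+3+1 = 15 → 15 days.
Since E is critical, the +7 change carries straight to that chain (now 22 days).
That remains the longest chain; total 22 days.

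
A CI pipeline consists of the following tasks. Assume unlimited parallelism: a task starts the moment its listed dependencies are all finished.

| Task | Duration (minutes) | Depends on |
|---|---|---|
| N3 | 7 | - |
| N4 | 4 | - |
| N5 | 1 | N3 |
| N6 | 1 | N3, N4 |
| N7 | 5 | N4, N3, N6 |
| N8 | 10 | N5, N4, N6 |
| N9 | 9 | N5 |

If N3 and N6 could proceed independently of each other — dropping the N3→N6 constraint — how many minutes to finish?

Before: longest chain N3→N5→N8 = 7+1+10 = 18, finish 18.
Without N3→N6, N6's earliest start moves from 7 to 4.
New critical path: N3→N5→N8 = 7+1+10 = 18 ⇒ 18 minutes.

18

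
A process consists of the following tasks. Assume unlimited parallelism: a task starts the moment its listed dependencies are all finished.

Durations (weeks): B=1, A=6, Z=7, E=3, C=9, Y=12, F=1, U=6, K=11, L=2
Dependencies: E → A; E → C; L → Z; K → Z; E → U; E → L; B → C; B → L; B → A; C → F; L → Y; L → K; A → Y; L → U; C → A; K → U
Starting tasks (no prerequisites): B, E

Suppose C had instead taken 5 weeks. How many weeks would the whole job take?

Critical path before the change: E→C→A→Y = 3+9+6+12 = 30 giving 30 weeks.
Since C is critical, the -4 change carries straight to that chain (now 26 weeks).
The critical path is still E→C→A→Y; finish is now 26 weeks.

26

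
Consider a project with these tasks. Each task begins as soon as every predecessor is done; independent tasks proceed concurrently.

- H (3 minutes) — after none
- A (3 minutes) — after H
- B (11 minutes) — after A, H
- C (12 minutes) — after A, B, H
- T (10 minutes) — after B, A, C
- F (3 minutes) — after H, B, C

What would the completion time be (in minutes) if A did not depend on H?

Original critical path: H→A→B→C→T = 3+3+11+12+10 = 39 ⇒ 39 minutes.
Without H→A, A's earliest start moves from 3 to 0.
The longest chain is now H→B→C→T = 3+11+12+10 = 36, so the plan takes 36 minutes.

36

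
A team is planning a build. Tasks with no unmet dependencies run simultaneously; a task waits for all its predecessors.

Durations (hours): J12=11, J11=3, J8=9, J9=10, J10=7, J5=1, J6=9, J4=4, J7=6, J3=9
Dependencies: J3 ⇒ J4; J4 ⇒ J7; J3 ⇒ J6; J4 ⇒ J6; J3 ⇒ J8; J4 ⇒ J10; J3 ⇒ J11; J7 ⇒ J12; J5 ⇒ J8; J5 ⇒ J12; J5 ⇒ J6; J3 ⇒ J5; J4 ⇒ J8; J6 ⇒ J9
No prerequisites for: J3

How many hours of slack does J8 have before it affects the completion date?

J3→J4→J6→J9 = 9+4+9+10 = 32 sets the makespan at 32 hours.
The longest chain containing J8 totals 22 hours.
Slack of J8 = 23 − 13 = 10 hours.

10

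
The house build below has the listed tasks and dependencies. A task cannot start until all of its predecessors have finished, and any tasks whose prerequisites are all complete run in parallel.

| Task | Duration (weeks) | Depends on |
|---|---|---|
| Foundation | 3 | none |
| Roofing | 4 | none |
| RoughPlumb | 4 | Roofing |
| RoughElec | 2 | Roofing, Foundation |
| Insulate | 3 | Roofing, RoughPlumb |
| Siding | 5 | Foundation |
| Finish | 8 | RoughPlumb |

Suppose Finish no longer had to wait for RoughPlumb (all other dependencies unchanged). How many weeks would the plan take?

Original critical path: Roofing→RoughPlumb→Finish = 4+4+8 = 16 ⇒ 16 weeks.
Without RoughPlumb→Finish, Finish's earliest start moves from 8 to 0.
The longest chain is now Roofing→RoughPlumb→Insulate = 4+4+3 = 11, so the plan takes 11 weeks.

11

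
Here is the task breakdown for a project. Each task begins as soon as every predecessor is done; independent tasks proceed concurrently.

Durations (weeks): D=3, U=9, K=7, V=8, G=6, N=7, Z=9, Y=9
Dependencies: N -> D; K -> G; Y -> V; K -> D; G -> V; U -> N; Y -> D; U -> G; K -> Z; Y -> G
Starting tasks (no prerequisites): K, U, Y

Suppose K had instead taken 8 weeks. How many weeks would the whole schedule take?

The binding path is U→G→V = 9+6+8 = 23; finish at 23 weeks.
K has 2 weeks of float (longest path through it is 21).
No other chain overtakes it, so the finish is 23 weeks.

23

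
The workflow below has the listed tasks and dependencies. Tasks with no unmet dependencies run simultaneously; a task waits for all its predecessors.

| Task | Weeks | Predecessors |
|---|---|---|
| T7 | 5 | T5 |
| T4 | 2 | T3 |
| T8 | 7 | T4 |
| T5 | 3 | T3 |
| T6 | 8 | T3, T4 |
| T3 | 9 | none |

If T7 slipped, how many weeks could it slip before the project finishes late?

T3→T4→T6 = 9+2+8 = 19 sets the makespan at 19 weeks.
The longest chain containing T7 totals 17 weeks.
Float = 19 − 17 = 2.

2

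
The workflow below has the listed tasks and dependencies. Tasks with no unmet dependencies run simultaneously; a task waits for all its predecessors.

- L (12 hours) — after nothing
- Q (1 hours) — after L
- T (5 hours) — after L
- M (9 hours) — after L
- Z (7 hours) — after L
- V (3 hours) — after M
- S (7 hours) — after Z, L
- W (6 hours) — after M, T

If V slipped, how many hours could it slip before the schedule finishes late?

The longest chain is L→M→W = 12+9+6 = 27; overall finish 27 hours.
The longest chain containing V totals 24 hours.
So V can slip 27 − 24 = 3 hours.

3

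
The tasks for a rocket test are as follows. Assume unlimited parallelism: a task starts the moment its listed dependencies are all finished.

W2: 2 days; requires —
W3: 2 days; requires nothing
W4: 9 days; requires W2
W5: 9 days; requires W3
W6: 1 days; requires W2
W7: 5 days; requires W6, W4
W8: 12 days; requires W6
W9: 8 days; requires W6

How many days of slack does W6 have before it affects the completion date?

Critical path: W2→W4→W7 = 2+9+5 = 16, so the finish is 16 days.
Longest path through W6: 15 days (earliest finish 3, latest finish 4).
Float = 16 − 15 = 1.

1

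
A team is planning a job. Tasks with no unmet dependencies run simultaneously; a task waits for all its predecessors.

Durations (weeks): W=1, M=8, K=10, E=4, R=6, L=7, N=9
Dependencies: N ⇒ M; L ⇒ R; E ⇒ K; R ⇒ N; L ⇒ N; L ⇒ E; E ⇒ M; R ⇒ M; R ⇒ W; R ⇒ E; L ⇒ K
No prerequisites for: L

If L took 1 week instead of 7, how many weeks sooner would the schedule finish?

The binding path is L→R→N→M = 7+6+9+8 = 30; finish at 30 weeks.
L is on the critical path; changing it to 1 makes that path 24 weeks.
The critical path is still L→R→N→M; finish is now 24 weeks.
Change in finish: 24 − 30 = -6 weeks.

6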